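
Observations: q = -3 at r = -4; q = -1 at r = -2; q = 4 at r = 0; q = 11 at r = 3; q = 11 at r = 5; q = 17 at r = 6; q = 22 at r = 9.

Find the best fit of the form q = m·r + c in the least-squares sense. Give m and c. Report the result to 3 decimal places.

With design matrix X, XᵀX = [[171, 17]; [17, 7]] and Xᵀq = [402, 61]ᵀ.
Determinant 171·7 − 17² = 908.
m = (402·7 − 17·61)/908 = 1777/908; c = (171·61 − 17·402)/908 = 3597/908.

m = 1.957, c = 3.961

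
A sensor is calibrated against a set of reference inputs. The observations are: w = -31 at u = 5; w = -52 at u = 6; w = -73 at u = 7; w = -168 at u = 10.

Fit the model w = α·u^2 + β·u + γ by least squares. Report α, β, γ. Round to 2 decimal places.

MᵀM·[α, β, γ]ᵀ = Mᵀw reads: 14322·α + 1684·β + 210·γ = -23024;  1684·α + 210·β + 28·γ = -2658;  210·α + 28·β + 4·γ = -324.
(Σu^2·u^2 = 14322, Σu^2·u = 1684, Σu^2 = 210, Σu·u = 210, Σu = 28, Σ1 = 4, Σu^2·w = -23024, Σu·w = -2658, Σw = -324.)
Solving the 3×3 system (Gaussian elimination) gives α = -368/181, β = 583/181, γ = 578/181.

α = -2.03, β = 3.22, γ = 3.19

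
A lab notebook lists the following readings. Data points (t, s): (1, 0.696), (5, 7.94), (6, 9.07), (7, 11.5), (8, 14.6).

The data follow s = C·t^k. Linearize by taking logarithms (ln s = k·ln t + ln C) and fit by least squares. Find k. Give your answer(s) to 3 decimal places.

k = 1.454

Taking logs, ln s = k·ln t + ln C, so regress ln s on ln t.
AᵀA = [[13.9113, 7.4265]; [7.4265, 5]], rhs = [17.6130, 9.0378]ᵀ  (here Σln t = 7.4265, Σ(ln t)² = 13.9113, Σln s = 9.0378, Σln t·ln s = 17.6130).
Slope k = (n·Σln t·ln s − Σln t·Σln s)/(n·Σ(ln t)² − (Σln t)²) = (5·17.6130 − 7.4265·9.0378)/14.4030 = 1.45421; ln C = (Σln s − k·Σln t)/n = -0.35238.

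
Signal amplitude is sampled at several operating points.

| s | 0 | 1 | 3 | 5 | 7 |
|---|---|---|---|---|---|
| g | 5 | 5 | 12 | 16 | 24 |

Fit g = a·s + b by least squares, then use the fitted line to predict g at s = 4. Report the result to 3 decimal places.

Normal-equation sums: Σs·s = 84, Σs = 16, Σ1 = 5.
And Σs·g = 289, Σg = 62.
Normal equations: [[84, 16]; [16, 5]]·[a, b]ᵀ = [289, 62]ᵀ.
Eliminating b: 5·(row 1) − 16·(row 2) gives 164·a = 5·289 − 16·62 = 453, so a = 453/164.
Then b = (62 − 16·(453/164))/5 = 146/41.
At s = 4: ĝ = (453/164)·(4) + (146/41)·(1) = 599/41.

ĝ = 14.610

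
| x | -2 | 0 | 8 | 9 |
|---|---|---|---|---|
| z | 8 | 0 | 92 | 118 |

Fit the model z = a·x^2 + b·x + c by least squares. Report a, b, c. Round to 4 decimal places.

a = 1.5639, b = -0.9698, c = -0.1179

With design matrix A, AᵀA = [[10673, 1233, 149]; [1233, 149, 15]; [149, 15, 4]] and Aᵀz = [15478, 1782, 218]ᵀ.
Row-reducing yields a = 16047/10261, b = -321/331, c = -1210/10261.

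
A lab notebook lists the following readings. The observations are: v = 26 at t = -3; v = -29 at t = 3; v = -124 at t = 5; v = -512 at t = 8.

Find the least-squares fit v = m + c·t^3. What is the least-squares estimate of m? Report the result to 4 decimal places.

m = -0.8731

Normal-equation sums: Σ1 = 4, Σt^3 = 637, Σt^3·t^3 = 279227.
For Xᵀv: Σv = -639, Σt^3·v = -279129.
Δ = 4·279227 − 637² = 711139.
m = ((-639)·279227 − 637·(-279129))/711139 = -47760/54703; c = (4·(-279129) − 637·(-639))/711139 = -709473/711139.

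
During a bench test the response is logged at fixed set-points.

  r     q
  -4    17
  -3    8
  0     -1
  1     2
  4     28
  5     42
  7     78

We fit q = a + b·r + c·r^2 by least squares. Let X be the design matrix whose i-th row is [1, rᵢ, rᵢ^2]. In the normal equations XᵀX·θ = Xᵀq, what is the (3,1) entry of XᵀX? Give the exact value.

Row 3 ↔ basis r^2, column 1 ↔ basis 1, so (XᵀX)_{3,1} = Σᵢ r^2 = (16)·(1) + (9)·(1) + (0)·(1) + (1)·(1) + (16)·(1) + (25)·(1) + (49)·(1) = 116.

116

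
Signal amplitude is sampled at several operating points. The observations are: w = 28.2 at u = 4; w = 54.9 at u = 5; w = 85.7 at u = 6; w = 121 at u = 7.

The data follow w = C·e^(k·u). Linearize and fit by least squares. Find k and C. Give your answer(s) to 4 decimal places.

Taking logs, ln w = k·u + ln C, so regress ln w on u.
Σu = 22.0000, Σ(u)² = 126.0000, Σln w = 16.5915, Σu·ln w = 93.6605.
Equations: 126.0000·k + 22.0000·ln C = 93.6605;  22.0000·k + 4·ln C = 16.5915.
Solving (det = 20.0000): k = 0.48147, ln C = 1.49976, so C = exp(1.49976) = 4.48061.

k = 0.4815, C = 4.4806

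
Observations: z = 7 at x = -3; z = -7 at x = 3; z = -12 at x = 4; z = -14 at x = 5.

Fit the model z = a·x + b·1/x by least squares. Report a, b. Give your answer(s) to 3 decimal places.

Entries of MᵀM: Σx·x = 59, Σx·1/x = 4, Σ1/x·1/x = 1169/3600.
And Σx·z = -160, Σ1/x·z = -157/15.
Eliminating b: (1169/3600)·(row 1) − 4·(row 2) gives (11371/3600)·a = (1169/3600)·(-160) − 4·(-157/15) = -454/45, so a = -36320/11371.
Then b = ((-157/15) − 4·(-36320/11371))/(1169/3600) = 80880/11371.

a = -3.194, b = 7.113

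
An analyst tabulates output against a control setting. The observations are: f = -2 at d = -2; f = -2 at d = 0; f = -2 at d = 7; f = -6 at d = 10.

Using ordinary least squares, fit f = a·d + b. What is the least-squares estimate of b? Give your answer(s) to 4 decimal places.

Sums needed: Σd·d = 153, Σd = 15, Σ1 = 4.
And Σd·f = -70, Σf = -12.
Eliminating b: 4·(row 1) − 15·(row 2) gives 387·a = 4·(-70) − 15·(-12) = -100, so a = -100/387.
Then b = ((-12) − 15·(-100/387))/4 = -262/129.

b = -2.0310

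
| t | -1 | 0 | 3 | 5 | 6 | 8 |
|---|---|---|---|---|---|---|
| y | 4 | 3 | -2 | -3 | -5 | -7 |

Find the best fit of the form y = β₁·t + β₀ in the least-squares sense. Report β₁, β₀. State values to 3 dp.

β₁ = -1.236, β₀ = 2.659

From the data, Σt·t = 135, Σt = 21, Σ1 = 6.
Right-hand side: Σt·y = -111, Σy = -10.
det = 135·6 − 21² = 369.
β₁ = ((-111)·6 − 21·(-10))/369 = -152/123; β₀ = (135·(-10) − 21·(-111))/369 = 109/41.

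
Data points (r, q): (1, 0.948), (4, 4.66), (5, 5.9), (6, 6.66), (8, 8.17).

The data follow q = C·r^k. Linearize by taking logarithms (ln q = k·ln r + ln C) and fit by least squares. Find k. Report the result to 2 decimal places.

k = 1.07

With ln qᵢ as the transformed response and ln rᵢ as the regressor:
Σln r = 6.8669, Σ(ln r)² = 12.0466, Σln q = 7.2572, Σln r·ln q = 12.7554.
Normal system: [[12.0466, 6.8669]; [6.8669, 5]]·[k, ln C]ᵀ = [12.7554, 7.2572]ᵀ.
Δ = 12.0466·5 − (6.8669)² = 13.0781; k = (12.7554·5 − 6.8669·7.2572)/13.0781 = 1.06610, ln C = (12.0466·7.2572 − 6.8669·12.7554)/13.0781 = -0.01273.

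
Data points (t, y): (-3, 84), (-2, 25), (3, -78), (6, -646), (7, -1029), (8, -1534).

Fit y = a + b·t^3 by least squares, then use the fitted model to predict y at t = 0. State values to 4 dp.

XᵀX·[a, b]ᵀ = Xᵀy reads: 6·a + 1063·b = -3178;  1063·a + 427971·b = -1282465.
(Σ1 = 6, Σt^3 = 1063, Σt^3·t^3 = 427971, Σy = -3178, Σt^3·y = -1282465.)
Determinant 6·427971 − 1063² = 1437857.
a = ((-3178)·427971 − 1063·(-1282465))/1437857 = 3168457/1437857; b = (6·(-1282465) − 1063·(-3178))/1437857 = -4316576/1437857.
At t = 0: ŷ = (3168457/1437857)·(1) + (-4316576/1437857)·(0) = 3168457/1437857.

ŷ = 2.2036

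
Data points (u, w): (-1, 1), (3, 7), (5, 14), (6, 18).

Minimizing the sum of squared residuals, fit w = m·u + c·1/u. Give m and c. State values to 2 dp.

m = 3.03, c = -4.22

With design matrix X, XᵀX = [[71, 4]; [4, 1061/900]] and Xᵀw = [198, 107/15]ᵀ.
det = 71·(1061/900) − 4² = 60931/900.
m = (198·(1061/900) − 4·(107/15))/(60931/900) = 184398/60931; c = (71·(107/15) − 4·198)/(60931/900) = -256980/60931.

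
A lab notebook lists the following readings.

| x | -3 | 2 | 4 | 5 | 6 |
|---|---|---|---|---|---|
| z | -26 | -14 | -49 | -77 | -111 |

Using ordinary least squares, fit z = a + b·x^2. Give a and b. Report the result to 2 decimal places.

Normal-equation sums: Σ1 = 5, Σx^2 = 90, Σx^2·x^2 = 2274.
For Mᵀz: Σz = -277, Σx^2·z = -6995.
MᵀM·[a, b]ᵀ = Mᵀz becomes [[5, 90]; [90, 2274]]·[a, b]ᵀ = [-277, -6995]ᵀ.
Δ = 5·2274 − 90² = 3270.
a = ((-277)·2274 − 90·(-6995))/3270 = -58/545; b = (5·(-6995) − 90·(-277))/3270 = -2009/654.

a = -0.11, b = -3.07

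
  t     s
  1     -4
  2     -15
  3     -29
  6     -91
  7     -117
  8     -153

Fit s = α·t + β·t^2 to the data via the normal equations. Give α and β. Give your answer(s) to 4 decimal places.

α = -3.4899, β = -1.9342

Entries of AᵀA: Σt·t = 163, Σt·t^2 = 1107, Σt^2·t^2 = 7891.
And Σt·s = -2710, Σt^2·s = -19126.
Δ = 163·7891 − 1107² = 60784.
α = ((-2710)·7891 − 1107·(-19126))/60784 = -13258/3799; β = (163·(-19126) − 1107·(-2710))/60784 = -7348/3799.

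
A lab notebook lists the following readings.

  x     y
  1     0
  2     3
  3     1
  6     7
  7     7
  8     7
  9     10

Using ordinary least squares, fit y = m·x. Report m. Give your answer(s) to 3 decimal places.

The normal equations are: 244·m = 246.
Hence m = 246 / 244 ≈ 1.0082.

m = 1.008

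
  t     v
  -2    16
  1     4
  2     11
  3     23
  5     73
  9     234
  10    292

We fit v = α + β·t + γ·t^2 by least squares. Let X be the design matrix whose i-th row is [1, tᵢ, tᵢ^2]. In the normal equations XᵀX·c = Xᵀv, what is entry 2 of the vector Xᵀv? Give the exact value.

5454

Entry 2 ↔ basis t, so (Xᵀv)_{2} = Σᵢ (t)·vᵢ = (-2)·(16) + (1)·(4) + (2)·(11) + (3)·(23) + (5)·(73) + (9)·(234) + (10)·(292) = 5454.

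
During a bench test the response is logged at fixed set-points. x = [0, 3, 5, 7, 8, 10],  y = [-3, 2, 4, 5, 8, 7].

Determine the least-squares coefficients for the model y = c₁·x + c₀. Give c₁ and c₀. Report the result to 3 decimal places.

c₁ = 1.046, c₀ = -1.919

Entries of MᵀM: Σx·x = 247, Σx = 33, Σ1 = 6.
For Mᵀy: Σx·y = 195, Σy = 23.
MᵀM·[c₁, c₀]ᵀ = Mᵀy becomes [[247, 33]; [33, 6]]·[c₁, c₀]ᵀ = [195, 23]ᵀ.
Eliminating c₀: 6·(row 1) − 33·(row 2) gives 393·c₁ = 6·195 − 33·23 = 411, so c₁ = 137/131.
Then c₀ = (23 − 33·(137/131))/6 = -754/393.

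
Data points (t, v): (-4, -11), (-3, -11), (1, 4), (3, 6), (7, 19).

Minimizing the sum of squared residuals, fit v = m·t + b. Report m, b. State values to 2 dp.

XᵀX·[m, b]ᵀ = Xᵀv reads: 84·m + 4·b = 232;  4·m + 5·b = 7.
(Σt·t = 84, Σt = 4, Σ1 = 5, Σt·v = 232, Σv = 7.)
Eliminating b: 5·(row 1) − 4·(row 2) gives 404·m = 5·232 − 4·7 = 1132, so m = 283/101.
Then b = (7 − 4·(283/101))/5 = -85/101.

m = 2.80, b = -0.84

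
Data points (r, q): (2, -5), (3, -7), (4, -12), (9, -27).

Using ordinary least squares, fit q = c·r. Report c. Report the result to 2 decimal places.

c = -2.93

Compute the Gram sums: Σr·r = 110.
Right-hand side: Σr·q = -322.
c = (-322)/110 = -2.92727.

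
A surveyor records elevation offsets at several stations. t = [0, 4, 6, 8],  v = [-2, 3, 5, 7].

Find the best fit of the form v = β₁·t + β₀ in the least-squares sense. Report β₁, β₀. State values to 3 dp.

β₁ = 1.129, β₀ = -1.829

Setting ∂/∂β₁ … = 0 gives: 116·β₁ + 18·β₀ = 98;  18·β₁ + 4·β₀ = 13.
(Σt·t = 116, Σt = 18, Σ1 = 4, Σt·v = 98, Σv = 13.)
Determinant 116·4 − 18² = 140.
β₁ = (98·4 − 18·13)/140 = 79/70; β₀ = (116·13 − 18·98)/140 = -64/35.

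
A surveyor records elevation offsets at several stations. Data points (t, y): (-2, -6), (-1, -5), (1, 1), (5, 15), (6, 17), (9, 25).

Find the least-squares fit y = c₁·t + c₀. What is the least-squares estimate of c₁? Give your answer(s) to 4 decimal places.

Compute the Gram sums: Σt·t = 148, Σt = 18, Σ1 = 6.
And Σt·y = 420, Σy = 47.
So MᵀM·[c₁, c₀]ᵀ = Mᵀy: [[148, 18]; [18, 6]]·[c₁, c₀]ᵀ = [420, 47]ᵀ.
Determinant 148·6 − 18² = 564.
c₁ = (420·6 − 18·47)/564 = 279/94; c₀ = (148·47 − 18·420)/564 = -151/141.

c₁ = 2.9681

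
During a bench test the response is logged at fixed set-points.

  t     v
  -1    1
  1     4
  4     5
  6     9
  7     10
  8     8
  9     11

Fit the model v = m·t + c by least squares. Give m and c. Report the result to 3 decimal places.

Compute the Gram sums: Σt·t = 248, Σt = 34, Σ1 = 7.
For Mᵀv: Σt·v = 310, Σv = 48.
Determinant 248·7 − 34² = 580.
m = (310·7 − 34·48)/580 = 269/290; c = (248·48 − 34·310)/580 = 341/145.

m = 0.928, c = 2.352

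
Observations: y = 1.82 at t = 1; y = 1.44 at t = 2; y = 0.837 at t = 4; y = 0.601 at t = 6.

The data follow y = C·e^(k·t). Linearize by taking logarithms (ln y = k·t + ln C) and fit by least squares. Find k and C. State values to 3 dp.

Linearized form: ln y = k·t + ln C. From the 4 transformed points,
AᵀA = [[57.0000, 13.0000]; [13.0000, 4]], rhs = [-2.4386, 0.2764]ᵀ  (here Σt = 13.0000, Σ(t)² = 57.0000, Σln y = 0.2764, Σt·ln y = -2.4386).
Δ = 57.0000·4 − (13.0000)² = 59.0000; k = (-2.4386·4 − 13.0000·0.2764)/59.0000 = -0.22623, ln C = (57.0000·0.2764 − 13.0000·-2.4386)/59.0000 = 0.80433, so C = exp(0.80433) = 2.23520.

k = -0.226, C = 2.235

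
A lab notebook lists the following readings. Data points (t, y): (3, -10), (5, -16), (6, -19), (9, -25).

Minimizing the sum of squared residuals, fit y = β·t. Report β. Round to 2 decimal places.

β = -2.97

Setting ∂/∂β … = 0 gives: 151·β = -449.
β = (-449)/151 = -2.97351.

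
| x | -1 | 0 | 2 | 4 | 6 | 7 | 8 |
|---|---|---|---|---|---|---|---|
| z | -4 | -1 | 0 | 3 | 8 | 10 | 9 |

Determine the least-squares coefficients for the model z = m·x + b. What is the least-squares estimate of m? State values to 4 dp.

Forming MᵀM = [[170, 26]; [26, 7]] and Mᵀz = [206, 25]ᵀ gives MᵀM·[m, b]ᵀ = Mᵀz.
Δ = 170·7 − 26² = 514.
m = (206·7 − 26·25)/514 = 396/257; b = (170·25 − 26·206)/514 = -553/257.

m = 1.5409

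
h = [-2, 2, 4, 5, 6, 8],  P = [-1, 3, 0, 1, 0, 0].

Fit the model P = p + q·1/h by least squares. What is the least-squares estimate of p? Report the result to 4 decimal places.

p = 0.0920

From the data, Σ1 = 6, Σ1/h = 89/120, Σ1/h·1/h = 9301/14400.
For MᵀP: ΣP = 3, Σ1/h·P = 11/5.
Eliminating q: (9301/14400)·(row 1) − (89/120)·(row 2) gives (9577/2880)·p = (9301/14400)·3 − (89/120)·(11/5) = 1469/4800, so p = 4407/47885.
Then q = ((11/5) − (89/120)·(4407/47885))/(9301/14400) = 31608/9577.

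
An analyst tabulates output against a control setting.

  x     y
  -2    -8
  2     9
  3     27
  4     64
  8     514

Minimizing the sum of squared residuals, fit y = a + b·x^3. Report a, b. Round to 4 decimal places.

With design matrix M, MᵀM = [[5, 603]; [603, 267097]] and Mᵀy = [606, 268129]ᵀ.
Determinant 5·267097 − 603² = 971876.
a = (606·267097 − 603·268129)/971876 = 178995/971876; b = (5·268129 − 603·606)/971876 = 975227/971876.

a = 0.1842, b = 1.0034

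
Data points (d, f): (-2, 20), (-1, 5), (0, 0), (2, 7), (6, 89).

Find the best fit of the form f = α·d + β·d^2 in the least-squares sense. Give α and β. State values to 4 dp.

α = -3.2892, β = 3.0280

The normal equations are: 45·α + 215·β = 503;  215·α + 1329·β = 3317.
(Σd·d = 45, Σd·d^2 = 215, Σd^2·d^2 = 1329, Σd·f = 503, Σd^2·f = 3317.)
Δ = 45·1329 − 215² = 13580.
α = (503·1329 − 215·3317)/13580 = -11167/3395; β = (45·3317 − 215·503)/13580 = 2056/679.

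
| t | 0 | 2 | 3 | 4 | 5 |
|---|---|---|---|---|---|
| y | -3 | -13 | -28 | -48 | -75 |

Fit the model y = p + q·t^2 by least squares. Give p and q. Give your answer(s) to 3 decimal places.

Compute the Gram sums: Σ1 = 5, Σt^2 = 54, Σt^2·t^2 = 978.
And Σy = -167, Σt^2·y = -2947.
So AᵀA·[p, q]ᵀ = Aᵀy: [[5, 54]; [54, 978]]·[p, q]ᵀ = [-167, -2947]ᵀ.
Eliminating q: 978·(row 1) − 54·(row 2) gives 1974·p = 978·(-167) − 54·(-2947) = -4188, so p = -698/329.
Then q = ((-2947) − 54·(-698/329))/978 = -5717/1974.

p = -2.122, q = -2.896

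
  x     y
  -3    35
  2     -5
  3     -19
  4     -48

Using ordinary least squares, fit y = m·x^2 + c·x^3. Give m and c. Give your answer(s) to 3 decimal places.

m = 0.913, c = -0.985

AᵀA·[m, c]ᵀ = Aᵀy reads: 434·m + 1056·c = -644;  1056·m + 5618·c = -4570.
(Σx^2·x^2 = 434, Σx^2·x^3 = 1056, Σx^3·x^3 = 5618, Σx^2·y = -644, Σx^3·y = -4570.)
Δ = 434·5618 − 1056² = 1323076.
m = ((-644)·5618 − 1056·(-4570))/1323076 = 301982/330769; c = (434·(-4570) − 1056·(-644))/1323076 = -325829/330769.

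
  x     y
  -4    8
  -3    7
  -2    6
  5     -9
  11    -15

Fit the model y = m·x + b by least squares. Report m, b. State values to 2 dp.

Sums needed: Σx·x = 175, Σx = 7, Σ1 = 5.
And Σx·y = -275, Σy = -3.
Normal equations: [[175, 7]; [7, 5]]·[m, b]ᵀ = [-275, -3]ᵀ.
Determinant 175·5 − 7² = 826.
m = ((-275)·5 − 7·(-3))/826 = -677/413; b = (175·(-3) − 7·(-275))/826 = 100/59.

m = -1.64, b = 1.69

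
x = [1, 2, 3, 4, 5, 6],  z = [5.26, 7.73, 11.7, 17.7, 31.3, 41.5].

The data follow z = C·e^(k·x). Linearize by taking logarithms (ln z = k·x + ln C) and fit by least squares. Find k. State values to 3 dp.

k = 0.427

Taking logs, ln z = k·x + ln C, so regress ln z on x.
Σx = 21.0000, Σ(x)² = 91.0000, Σln z = 16.2077, Σx·ln z = 64.1956.
Equations: 91.0000·k + 21.0000·ln C = 64.1956;  21.0000·k + 6·ln C = 16.2077.
Δ = 91.0000·6 − (21.0000)² = 105.0000; k = (64.1956·6 − 21.0000·16.2077)/105.0000 = 0.42678, ln C = (91.0000·16.2077 − 21.0000·64.1956)/105.0000 = 1.20755.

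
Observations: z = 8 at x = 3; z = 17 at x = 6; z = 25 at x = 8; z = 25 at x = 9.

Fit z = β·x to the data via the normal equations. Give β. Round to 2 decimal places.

β = 2.90

Sums needed: Σx·x = 190.
Right-hand side: Σx·z = 551.
Hence β = 551 / 190 ≈ 2.9.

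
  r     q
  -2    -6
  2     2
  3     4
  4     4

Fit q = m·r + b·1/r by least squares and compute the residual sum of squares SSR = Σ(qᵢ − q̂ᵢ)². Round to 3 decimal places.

MᵀM·[m, b]ᵀ = Mᵀq reads: 33·m + 4·b = 44;  4·m + (97/144)·b = 19/3.
(Σr·r = 33, Σr·1/r = 4, Σ1/r·1/r = 97/144, Σr·q = 44, Σ1/r·q = 19/3.)
det = 33·(97/144) − 4² = 299/48.
m = (44·(97/144) − 4·(19/3))/(299/48) = 620/897; b = (33·(19/3) − 4·44)/(299/48) = 1584/299.
Residuals: -1766/897, -1822/897, 48/299, -80/897; SSR = 7208/897.

SSR = 8.036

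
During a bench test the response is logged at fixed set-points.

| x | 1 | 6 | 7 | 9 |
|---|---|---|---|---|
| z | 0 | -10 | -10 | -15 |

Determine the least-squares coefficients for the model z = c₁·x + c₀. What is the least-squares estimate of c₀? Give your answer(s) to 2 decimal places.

c₀ = 1.80

With design matrix A, AᵀA = [[167, 23]; [23, 4]] and Aᵀz = [-265, -35]ᵀ.
Δ = 167·4 − 23² = 139.
c₁ = ((-265)·4 − 23·(-35))/139 = -255/139; c₀ = (167·(-35) − 23·(-265))/139 = 250/139.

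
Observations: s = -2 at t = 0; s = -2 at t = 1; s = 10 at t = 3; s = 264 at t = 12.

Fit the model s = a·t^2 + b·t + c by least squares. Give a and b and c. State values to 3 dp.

a = 2.019, b = -2.057, c = -1.985

The normal equations are: 20818·a + 1756·b + 154·c = 38104;  1756·a + 154·b + 16·c = 3196;  154·a + 16·b + 4·c = 270.
Solving the 3×3 system (Gaussian elimination) gives a = 2719/1347, b = -13856/6735, c = -4457/2245.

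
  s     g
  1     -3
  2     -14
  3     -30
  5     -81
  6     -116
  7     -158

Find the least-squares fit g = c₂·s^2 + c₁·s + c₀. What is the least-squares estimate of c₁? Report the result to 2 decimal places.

From the data, Σs^2·s^2 = 4420, Σs^2·s = 720, Σs^2 = 124, Σs·s = 124, Σs = 24, Σ1 = 6.
Right-hand side: Σs^2·g = -14272, Σs·g = -2328, Σg = -402.
Normal equations: [[4420, 720, 124]; [720, 124, 24]; [124, 24, 6]]·[c₂, c₁, c₀]ᵀ = [-14272, -2328, -402]ᵀ.
Inverting the 3×3 Gram matrix, [c₂, c₁, c₀]ᵀ = [-153/49, -36/49, 23/49]ᵀ.

c₁ = -0.73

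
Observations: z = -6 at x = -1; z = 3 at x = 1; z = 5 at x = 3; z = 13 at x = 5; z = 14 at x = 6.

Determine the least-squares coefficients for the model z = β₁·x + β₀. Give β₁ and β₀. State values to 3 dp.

β₁ = 2.799, β₀ = -2.037

MᵀM·[β₁, β₀]ᵀ = Mᵀz reads: 72·β₁ + 14·β₀ = 173;  14·β₁ + 5·β₀ = 29.
(Σx·x = 72, Σx = 14, Σ1 = 5, Σx·z = 173, Σz = 29.)
Δ = 72·5 − 14² = 164.
β₁ = (173·5 − 14·29)/164 = 459/164; β₀ = (72·29 − 14·173)/164 = -167/82.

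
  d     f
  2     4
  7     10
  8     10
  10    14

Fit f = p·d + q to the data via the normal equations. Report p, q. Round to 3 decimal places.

From the data, Σd·d = 217, Σd = 27, Σ1 = 4.
And Σd·f = 298, Σf = 38.
Determinant 217·4 − 27² = 139.
p = (298·4 − 27·38)/139 = 166/139; q = (217·38 − 27·298)/139 = 200/139.

p = 1.194, q = 1.439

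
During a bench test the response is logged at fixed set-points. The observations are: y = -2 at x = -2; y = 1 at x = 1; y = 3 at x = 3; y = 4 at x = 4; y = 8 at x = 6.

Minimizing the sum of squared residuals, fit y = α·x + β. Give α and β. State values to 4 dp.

From the data, Σx·x = 66, Σx = 12, Σ1 = 5.
And Σx·y = 78, Σy = 14.
AᵀA·[α, β]ᵀ = Aᵀy becomes [[66, 12]; [12, 5]]·[α, β]ᵀ = [78, 14]ᵀ.
Eliminating β: 5·(row 1) − 12·(row 2) gives 186·α = 5·78 − 12·14 = 222, so α = 37/31.
Then β = (14 − 12·(37/31))/5 = -2/31.

α = 1.1935, β = -0.0645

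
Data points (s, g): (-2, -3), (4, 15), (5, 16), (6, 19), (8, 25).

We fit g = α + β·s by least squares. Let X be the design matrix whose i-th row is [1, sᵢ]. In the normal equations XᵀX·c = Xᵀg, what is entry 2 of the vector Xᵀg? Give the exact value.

460

Entry 2 ↔ basis s, so (Xᵀg)_{2} = Σᵢ (s)·gᵢ = (-2)·(-3) + (4)·(15) + (5)·(16) + (6)·(19) + (8)·(25) = 460.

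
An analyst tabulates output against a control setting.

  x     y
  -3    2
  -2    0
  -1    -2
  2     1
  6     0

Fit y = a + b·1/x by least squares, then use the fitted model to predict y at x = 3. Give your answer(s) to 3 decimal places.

Forming MᵀM = [[5, -7/6]; [-7/6, 59/36]] and Mᵀy = [1, 11/6]ᵀ gives MᵀM·[a, b]ᵀ = Mᵀy.
Δ = 5·(59/36) − (-7/6)² = 41/6.
a = (1·(59/36) − (-7/6)·(11/6))/(41/6) = 68/123; b = (5·(11/6) − (-7/6)·1)/(41/6) = 62/41.
At x = 3: ŷ = (68/123)·(1) + (62/41)·(1/3) = 130/123.

ŷ = 1.057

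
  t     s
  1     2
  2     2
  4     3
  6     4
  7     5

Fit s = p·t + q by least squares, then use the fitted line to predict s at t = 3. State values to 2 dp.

Entries of AᵀA: Σt·t = 106, Σt = 20, Σ1 = 5.
And Σt·s = 77, Σs = 16.
Δ = 106·5 − 20² = 130.
p = (77·5 − 20·16)/130 = 1/2; q = (106·16 − 20·77)/130 = 6/5.
At t = 3: ŝ = (1/2)·(3) + (6/5)·(1) = 27/10.

ŝ = 2.70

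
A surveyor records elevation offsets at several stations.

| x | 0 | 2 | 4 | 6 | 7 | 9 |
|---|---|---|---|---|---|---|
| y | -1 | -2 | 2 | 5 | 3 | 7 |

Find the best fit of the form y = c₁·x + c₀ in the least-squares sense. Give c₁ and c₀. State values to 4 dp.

Entries of AᵀA: Σx·x = 186, Σx = 28, Σ1 = 6.
And Σx·y = 118, Σy = 14.
So AᵀA·[c₁, c₀]ᵀ = Aᵀy: [[186, 28]; [28, 6]]·[c₁, c₀]ᵀ = [118, 14]ᵀ.
Eliminating c₀: 6·(row 1) − 28·(row 2) gives 332·c₁ = 6·118 − 28·14 = 316, so c₁ = 79/83.
Then c₀ = (14 − 28·(79/83))/6 = -175/83.

c₁ = 0.9518, c₀ = -2.1084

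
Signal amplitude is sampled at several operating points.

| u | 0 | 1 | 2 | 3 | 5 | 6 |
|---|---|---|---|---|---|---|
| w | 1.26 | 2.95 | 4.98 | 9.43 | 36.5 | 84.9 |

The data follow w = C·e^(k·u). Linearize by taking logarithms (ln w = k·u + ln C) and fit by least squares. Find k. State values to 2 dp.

Let Y = ln w. Fitting Y = k·u + ln C by least squares:
Σu = 17.0000, Σ(u)² = 75.0000, Σln w = 13.2010, Σu·ln w = 55.6598.
Equations: 75.0000·k + 17.0000·ln C = 55.6598;  17.0000·k + 6·ln C = 13.2010.
Solving (det = 161.0000): k = 0.68038, ln C = 0.27243.

k = 0.68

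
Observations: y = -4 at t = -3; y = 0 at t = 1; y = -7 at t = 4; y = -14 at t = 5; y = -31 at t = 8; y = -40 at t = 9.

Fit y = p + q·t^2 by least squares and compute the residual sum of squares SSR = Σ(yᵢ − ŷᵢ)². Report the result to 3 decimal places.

SSR = 4.235

Entries of AᵀA: Σ1 = 6, Σt^2 = 196, Σt^2·t^2 = 11620.
Moment sums: Σy = -96, Σt^2·y = -5722.
Eliminating q: 11620·(row 1) − 196·(row 2) gives 31304·p = 11620·(-96) − 196·(-5722) = 5992, so p = 107/559.
Then q = ((-5722) − 196·(107/559))/11620 = -3879/7826.
Residuals: 2109/7826, 2381/7826, 2892/3913, -14087/7826, 2076/3913, -339/7826; SSR = 16571/3913.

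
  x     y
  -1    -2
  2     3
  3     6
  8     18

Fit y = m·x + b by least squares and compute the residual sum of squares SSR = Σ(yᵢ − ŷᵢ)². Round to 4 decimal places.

Normal-equation sums: Σx·x = 78, Σx = 12, Σ1 = 4.
Right-hand side: Σx·y = 170, Σy = 25.
MᵀM·[m, b]ᵀ = Mᵀy becomes [[78, 12]; [12, 4]]·[m, b]ᵀ = [170, 25]ᵀ.
Eliminating b: 4·(row 1) − 12·(row 2) gives 168·m = 4·170 − 12·25 = 380, so m = 95/42.
Then b = (25 − 12·(95/42))/4 = -15/28.
Residuals: 67/84, -83/84, -1/4, 37/84; SSR = 157/84.

SSR = 1.8690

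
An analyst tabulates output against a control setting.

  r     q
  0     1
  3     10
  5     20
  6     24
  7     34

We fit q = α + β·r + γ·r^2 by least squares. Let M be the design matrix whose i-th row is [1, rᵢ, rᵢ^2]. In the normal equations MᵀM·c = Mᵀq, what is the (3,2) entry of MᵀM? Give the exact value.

Row 3 ↔ basis r^2, column 2 ↔ basis r, so (MᵀM)_{3,2} = Σᵢ (r^2)·(r) = (0)·(0) + (9)·(3) + (25)·(5) + (36)·(6) + (49)·(7) = 711.

711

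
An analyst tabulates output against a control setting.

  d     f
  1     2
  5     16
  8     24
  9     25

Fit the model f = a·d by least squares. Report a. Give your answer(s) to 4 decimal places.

a = 2.9181

XᵀX·[a]ᵀ = Xᵀf reads: 171·a = 499.
(Σd·d = 171, Σd·f = 499.)
Hence a = 499 / 171 ≈ 2.91813.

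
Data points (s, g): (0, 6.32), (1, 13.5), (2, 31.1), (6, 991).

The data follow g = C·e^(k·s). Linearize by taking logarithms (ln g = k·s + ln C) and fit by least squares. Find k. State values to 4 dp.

k = 0.8486

With ln gᵢ as the transformed response and sᵢ as the regressor:
Σs = 9.0000, Σ(s)² = 41.0000, Σln g = 14.7823, Σs·ln g = 50.8694.
Equations: 41.0000·k + 9.0000·ln C = 50.8694;  9.0000·k + 4·ln C = 14.7823.
Solving (det = 83.0000): k = 0.84863, ln C = 1.78616.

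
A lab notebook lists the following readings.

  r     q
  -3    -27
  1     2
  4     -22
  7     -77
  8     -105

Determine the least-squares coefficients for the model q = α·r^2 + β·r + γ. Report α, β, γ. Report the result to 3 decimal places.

Sums needed: Σr^2·r^2 = 6835, Σr^2·r = 893, Σr^2 = 139, Σr·r = 139, Σr = 17, Σ1 = 5.
Right-hand side: Σr^2·q = -11086, Σr·q = -1384, Σq = -229.
MᵀM·[α, β, γ]ᵀ = Mᵀq becomes [[6835, 893, 139]; [893, 139, 17]; [139, 17, 5]]·[α, β, γ]ᵀ = [-11086, -1384, -229]ᵀ.
Solving the 3×3 system (Gaussian elimination) gives α = -80461/40308, β = 116051/40308, γ = -322/3359.

α = -1.996, β = 2.879, γ = -0.096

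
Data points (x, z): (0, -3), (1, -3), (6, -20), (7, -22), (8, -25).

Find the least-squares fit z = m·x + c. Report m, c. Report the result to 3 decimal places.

m = -2.929, c = -1.714

Normal-equation sums: Σx·x = 150, Σx = 22, Σ1 = 5.
Moment sums: Σx·z = -477, Σz = -73.
Eliminating c: 5·(row 1) − 22·(row 2) gives 266·m = 5·(-477) − 22·(-73) = -779, so m = -41/14.
Then c = ((-73) − 22·(-41/14))/5 = -12/7.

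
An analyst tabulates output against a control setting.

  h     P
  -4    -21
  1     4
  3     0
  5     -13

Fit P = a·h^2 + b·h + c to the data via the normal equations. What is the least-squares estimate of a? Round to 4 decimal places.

a = -1.0339

Forming XᵀX = [[963, 89, 51]; [89, 51, 5]; [51, 5, 4]] and XᵀP = [-657, 23, -30]ᵀ gives XᵀX·[a, b, c]ᵀ = XᵀP.
Solving the 3×3 system (Gaussian elimination) gives a = -27623/26716, b = 51705/26716, c = 21798/6679.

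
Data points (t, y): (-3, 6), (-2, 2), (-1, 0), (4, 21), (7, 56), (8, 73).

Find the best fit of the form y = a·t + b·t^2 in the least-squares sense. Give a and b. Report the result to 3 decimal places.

Entries of XᵀX: Σt·t = 143, Σt·t^2 = 883, Σt^2·t^2 = 6851.
For Xᵀy: Σt·y = 1038, Σt^2·y = 7814.
So XᵀX·[a, b]ᵀ = Xᵀy: [[143, 883]; [883, 6851]]·[a, b]ᵀ = [1038, 7814]ᵀ.
det = 143·6851 − 883² = 200004.
a = (1038·6851 − 883·7814)/200004 = 52894/50001; b = (143·7814 − 883·1038)/200004 = 50212/50001.

a = 1.058, b = 1.004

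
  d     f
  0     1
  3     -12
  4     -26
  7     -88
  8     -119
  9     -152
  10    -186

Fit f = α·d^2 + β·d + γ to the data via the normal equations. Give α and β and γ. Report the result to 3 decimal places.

Entries of XᵀX: Σd^2·d^2 = 23395, Σd^2·d = 2675, Σd^2 = 319, Σd·d = 319, Σd = 41, Σ1 = 7.
And Σd^2·f = -43364, Σd·f = -4936, Σf = -582.
Row-reducing yields α = -56185/27963, β = 33145/27963, γ = 41372/27963.

α = -2.009, β = 1.185, γ = 1.480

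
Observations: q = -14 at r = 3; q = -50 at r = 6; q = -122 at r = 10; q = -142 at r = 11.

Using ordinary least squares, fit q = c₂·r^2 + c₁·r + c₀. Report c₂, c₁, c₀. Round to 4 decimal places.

c₂ = -0.7810, c₁ = -5.1652, c₀ = 8.6786

Forming XᵀX = [[26018, 2574, 266]; [2574, 266, 30]; [266, 30, 4]] and Xᵀq = [-31308, -3124, -328]ᵀ gives XᵀX·[c₂, c₁, c₀]ᵀ = Xᵀq.
Solving the 3×3 system (Gaussian elimination) gives c₂ = -610/781, c₁ = -4034/781, c₀ = 6778/781.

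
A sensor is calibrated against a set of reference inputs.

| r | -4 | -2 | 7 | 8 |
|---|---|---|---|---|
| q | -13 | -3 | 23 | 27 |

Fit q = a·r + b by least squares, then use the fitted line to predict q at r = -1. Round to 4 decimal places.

q̂ = -1.8337

Compute the Gram sums: Σr·r = 133, Σr = 9, Σ1 = 4.
And Σr·q = 435, Σq = 34.
XᵀX·[a, b]ᵀ = Xᵀq becomes [[133, 9]; [9, 4]]·[a, b]ᵀ = [435, 34]ᵀ.
Eliminating b: 4·(row 1) − 9·(row 2) gives 451·a = 4·435 − 9·34 = 1434, so a = 1434/451.
Then b = (34 − 9·(1434/451))/4 = 607/451.
At r = -1: q̂ = (1434/451)·(-1) + (607/451)·(1) = -827/451.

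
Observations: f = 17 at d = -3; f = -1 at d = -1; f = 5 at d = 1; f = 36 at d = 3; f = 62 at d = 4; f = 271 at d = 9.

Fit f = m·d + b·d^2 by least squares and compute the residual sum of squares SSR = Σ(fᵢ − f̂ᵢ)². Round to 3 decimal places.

SSR = 3.880

From the data, Σd·d = 117, Σd·d^2 = 793, Σd^2·d^2 = 6981.
For Aᵀf: Σd·f = 2750, Σd^2·f = 23424.
Eliminating b: 6981·(row 1) − 793·(row 2) gives 187928·m = 6981·2750 − 793·23424 = 622518, so m = 23943/7228.
Then b = (23424 − 793·(23943/7228))/6981 = 21533/7228.
Residuals: 227/1807, -2409/3614, -2334/1807, -2709/3614, 1959/1807, -218/1807; SSR = 14023/3614.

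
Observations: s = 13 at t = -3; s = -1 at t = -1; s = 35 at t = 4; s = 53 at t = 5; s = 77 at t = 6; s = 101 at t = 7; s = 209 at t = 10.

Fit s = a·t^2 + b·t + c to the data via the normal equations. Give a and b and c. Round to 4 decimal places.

a = 2.0042, b = 0.9898, c = -1.9582

Compute the Gram sums: Σt^2·t^2 = 14660, Σt^2·t = 1720, Σt^2 = 236, Σt·t = 236, Σt = 28, Σ1 = 7.
Moment sums: Σt^2·s = 30622, Σt·s = 3626, Σs = 487.
Row-reducing yields a = 133893/66806, b = 66125/66806, c = -65409/33403.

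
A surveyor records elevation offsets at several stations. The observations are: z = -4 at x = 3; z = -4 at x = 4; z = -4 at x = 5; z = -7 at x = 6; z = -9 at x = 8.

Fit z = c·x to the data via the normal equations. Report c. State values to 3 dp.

c = -1.080

Forming MᵀM = [[150]] and Mᵀz = [-162]ᵀ gives MᵀM·[c]ᵀ = Mᵀz.
Hence c = -162 / 150 ≈ -1.08.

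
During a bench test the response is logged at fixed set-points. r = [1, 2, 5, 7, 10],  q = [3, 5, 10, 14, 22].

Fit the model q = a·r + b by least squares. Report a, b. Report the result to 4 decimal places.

a = 2.0556, b = 0.5222

Compute the Gram sums: Σr·r = 179, Σr = 25, Σ1 = 5.
Moment sums: Σr·q = 381, Σq = 54.
Normal equations: [[179, 25]; [25, 5]]·[a, b]ᵀ = [381, 54]ᵀ.
det = 179·5 − 25² = 270.
a = (381·5 − 25·54)/270 = 37/18; b = (179·54 − 25·381)/270 = 47/90.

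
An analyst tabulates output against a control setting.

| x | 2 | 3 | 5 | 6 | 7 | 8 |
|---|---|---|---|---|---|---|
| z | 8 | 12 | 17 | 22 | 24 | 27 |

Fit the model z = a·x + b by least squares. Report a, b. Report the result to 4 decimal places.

Setting ∂/∂a … = 0 gives: 187·a + 31·b = 653;  31·a + 6·b = 110.
(Σx·x = 187, Σx = 31, Σ1 = 6, Σx·z = 653, Σz = 110.)
Determinant 187·6 − 31² = 161.
a = (653·6 − 31·110)/161 = 508/161; b = (187·110 − 31·653)/161 = 327/161.

a = 3.1553, b = 2.0311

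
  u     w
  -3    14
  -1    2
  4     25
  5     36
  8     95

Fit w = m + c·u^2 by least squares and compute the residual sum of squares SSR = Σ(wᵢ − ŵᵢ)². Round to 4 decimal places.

Setting ∂/∂m … = 0 gives: 5·m + 115·c = 172;  115·m + 5059·c = 7508.
Δ = 5·5059 − 115² = 12070.
m = (172·5059 − 115·7508)/12070 = 3364/6035; c = (5·7508 − 115·172)/12070 = 1776/1207.
Residuals: 1206/6035, -174/6035, 5431/6035, -8104/6035, 1641/6035; SSR = 16462/6035.

SSR = 2.7278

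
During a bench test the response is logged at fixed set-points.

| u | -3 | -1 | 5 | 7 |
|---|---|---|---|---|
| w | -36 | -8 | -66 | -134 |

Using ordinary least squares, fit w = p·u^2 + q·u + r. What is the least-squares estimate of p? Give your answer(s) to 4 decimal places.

p = -3.0000

Entries of AᵀA: Σu^2·u^2 = 3108, Σu^2·u = 440, Σu^2 = 84, Σu·u = 84, Σu = 8, Σ1 = 4.
Right-hand side: Σu^2·w = -8548, Σu·w = -1152, Σw = -244.
So AᵀA·[p, q, r]ᵀ = Aᵀw: [[3108, 440, 84]; [440, 84, 8]; [84, 8, 4]]·[p, q, r]ᵀ = [-8548, -1152, -244]ᵀ.
Row-reducing yields p = -3, q = 38/17, r = -42/17.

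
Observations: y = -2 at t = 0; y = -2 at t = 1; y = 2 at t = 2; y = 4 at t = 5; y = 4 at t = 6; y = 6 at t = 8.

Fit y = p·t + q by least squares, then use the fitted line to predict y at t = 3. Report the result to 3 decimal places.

ŷ = 1.324

Entries of MᵀM: Σt·t = 130, Σt = 22, Σ1 = 6.
And Σt·y = 94, Σy = 12.
Determinant 130·6 − 22² = 296.
p = (94·6 − 22·12)/296 = 75/74; q = (130·12 − 22·94)/296 = -127/74.
At t = 3: ŷ = (75/74)·(3) + (-127/74)·(1) = 49/37.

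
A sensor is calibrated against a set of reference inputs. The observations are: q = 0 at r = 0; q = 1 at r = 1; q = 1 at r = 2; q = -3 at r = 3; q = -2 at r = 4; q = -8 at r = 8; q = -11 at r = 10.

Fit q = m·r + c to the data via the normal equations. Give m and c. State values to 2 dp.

XᵀX·[m, c]ᵀ = Xᵀq reads: 194·m + 28·c = -188;  28·m + 7·c = -22.
Δ = 194·7 − 28² = 574.
m = ((-188)·7 − 28·(-22))/574 = -50/41; c = (194·(-22) − 28·(-188))/574 = 498/287.

m = -1.22, c = 1.74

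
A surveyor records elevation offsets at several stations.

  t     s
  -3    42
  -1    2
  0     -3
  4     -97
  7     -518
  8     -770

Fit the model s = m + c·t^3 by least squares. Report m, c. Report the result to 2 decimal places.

From the data, Σ1 = 6, Σt^3 = 891, Σt^3·t^3 = 384619.
For Xᵀs: Σs = -1344, Σt^3·s = -579258.
Normal equations: [[6, 891]; [891, 384619]]·[m, c]ᵀ = [-1344, -579258]ᵀ.
Determinant 6·384619 − 891² = 1513833.
m = ((-1344)·384619 − 891·(-579258))/1513833 = -269686/504611; c = (6·(-579258) − 891·(-1344))/1513833 = -759348/504611.

m = -0.53, c = -1.50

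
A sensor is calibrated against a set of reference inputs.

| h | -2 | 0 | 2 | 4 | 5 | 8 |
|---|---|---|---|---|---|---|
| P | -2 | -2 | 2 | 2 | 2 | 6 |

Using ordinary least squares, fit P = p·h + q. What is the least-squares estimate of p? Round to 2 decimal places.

Forming AᵀA = [[113, 17]; [17, 6]] and AᵀP = [74, 8]ᵀ gives AᵀA·[p, q]ᵀ = AᵀP.
Determinant 113·6 − 17² = 389.
p = (74·6 − 17·8)/389 = 308/389; q = (113·8 − 17·74)/389 = -354/389.

p = 0.79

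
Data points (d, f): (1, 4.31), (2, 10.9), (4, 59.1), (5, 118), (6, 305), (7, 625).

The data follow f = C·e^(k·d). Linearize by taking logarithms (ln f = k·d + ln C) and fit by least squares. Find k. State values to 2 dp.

Linearized form: ln f = k·d + ln C. From the 6 transformed points,
Sums: Σd = 25.0000, Σ(d)² = 131.0000, Σln f = 24.8577, Σd·ln f = 125.7949.
Normal system: [[131.0000, 25.0000]; [25.0000, 6]]·[k, ln C]ᵀ = [125.7949, 24.8577]ᵀ.
Slope k = (n·Σd·ln f − Σd·Σln f)/(n·Σ(d)² − (Σd)²) = (6·125.7949 − 25.0000·24.8577)/161.0000 = 0.82812; ln C = (Σln f − k·Σd)/n = 0.69244.

k = 0.83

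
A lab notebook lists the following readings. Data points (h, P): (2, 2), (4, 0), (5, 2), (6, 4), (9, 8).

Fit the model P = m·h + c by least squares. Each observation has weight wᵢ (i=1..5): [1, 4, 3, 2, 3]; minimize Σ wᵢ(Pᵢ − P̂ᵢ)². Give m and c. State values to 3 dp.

m = 1.291, c = -4.073

The normal system MᵀWM·[m, c]ᵀ = MᵀWP is [[458, 72]; [72, 13]]·[m, c]ᵀ = [298, 40]ᵀ.
Eliminating c: 13·(row 1) − 72·(row 2) gives 770·m = 13·298 − 72·40 = 994, so m = 71/55.
Then c = (40 − 72·(71/55))/13 = -224/55.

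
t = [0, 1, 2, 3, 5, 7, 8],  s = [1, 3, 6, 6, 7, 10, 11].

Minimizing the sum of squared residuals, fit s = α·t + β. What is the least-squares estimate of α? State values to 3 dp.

α = 1.129

The normal equations are: 152·α + 26·β = 226;  26·α + 7·β = 44.
Eliminating β: 7·(row 1) − 26·(row 2) gives 388·α = 7·226 − 26·44 = 438, so α = 219/194.
Then β = (44 − 26·(219/194))/7 = 203/97.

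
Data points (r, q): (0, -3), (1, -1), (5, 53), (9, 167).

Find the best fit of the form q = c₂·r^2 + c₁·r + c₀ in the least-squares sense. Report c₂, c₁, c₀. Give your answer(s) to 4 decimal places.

c₂ = 1.9288, c₁ = 1.6121, c₀ = -3.6404

Sums needed: Σr^2·r^2 = 7187, Σr^2·r = 855, Σr^2 = 107, Σr·r = 107, Σr = 15, Σ1 = 4.
Right-hand side: Σr^2·q = 14851, Σr·q = 1767, Σq = 216.
So XᵀX·[c₂, c₁, c₀]ᵀ = Xᵀq: [[7187, 855, 107]; [855, 107, 15]; [107, 15, 4]]·[c₂, c₁, c₀]ᵀ = [14851, 1767, 216]ᵀ.
Inverting the 3×3 Gram matrix, [c₂, c₁, c₀]ᵀ = [3277/1699, 2739/1699, -6185/1699]ᵀ.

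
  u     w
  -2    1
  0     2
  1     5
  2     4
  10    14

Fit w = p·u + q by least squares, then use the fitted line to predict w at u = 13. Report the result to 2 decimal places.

Normal-equation sums: Σu·u = 109, Σu = 11, Σ1 = 5.
For Xᵀw: Σu·w = 151, Σw = 26.
Normal equations: [[109, 11]; [11, 5]]·[p, q]ᵀ = [151, 26]ᵀ.
Δ = 109·5 − 11² = 424.
p = (151·5 − 11·26)/424 = 469/424; q = (109·26 − 11·151)/424 = 1173/424.
At u = 13: ŵ = (469/424)·(13) + (1173/424)·(1) = 3635/212.

ŵ = 17.15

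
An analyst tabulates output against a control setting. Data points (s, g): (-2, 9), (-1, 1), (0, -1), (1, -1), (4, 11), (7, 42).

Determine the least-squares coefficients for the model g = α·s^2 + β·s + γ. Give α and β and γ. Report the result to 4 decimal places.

Compute the Gram sums: Σs^2·s^2 = 2675, Σs^2·s = 399, Σs^2 = 71, Σs·s = 71, Σs = 9, Σ1 = 6.
Right-hand side: Σs^2·g = 2270, Σs·g = 318, Σg = 61.
Inverting the 3×3 Gram matrix, [α, β, γ]ᵀ = [13661/11968, -111747/59840, -16141/29920]ᵀ.

α = 1.1415, β = -1.8674, γ = -0.5395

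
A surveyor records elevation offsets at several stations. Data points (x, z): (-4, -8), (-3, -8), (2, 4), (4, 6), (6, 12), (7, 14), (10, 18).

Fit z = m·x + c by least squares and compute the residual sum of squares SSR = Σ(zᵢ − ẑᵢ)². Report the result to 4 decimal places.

SSR = 6.7957

The normal equations are: 230·m + 22·c = 438;  22·m + 7·c = 38.
(Σx·x = 230, Σx = 22, Σ1 = 7, Σx·z = 438, Σz = 38.)
Eliminating c: 7·(row 1) − 22·(row 2) gives 1126·m = 7·438 − 22·38 = 2230, so m = 1115/563.
Then c = (38 − 22·(1115/563))/7 = -448/563.
Residuals: 404/563, -711/563, 470/563, -634/563, 514/563, 525/563, -568/563; SSR = 3826/563.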